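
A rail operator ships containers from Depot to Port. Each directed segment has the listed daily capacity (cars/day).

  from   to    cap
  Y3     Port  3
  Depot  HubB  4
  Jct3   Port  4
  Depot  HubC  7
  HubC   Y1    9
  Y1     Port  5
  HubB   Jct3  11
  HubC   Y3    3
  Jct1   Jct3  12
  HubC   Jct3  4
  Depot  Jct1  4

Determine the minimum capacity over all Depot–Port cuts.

Augment Depot→Jct1→Jct3→Port: bottleneck 4, flow now 4.
Augment Depot→HubC→Y3→Port: bottleneck 3, flow now 7.
Augment Depot→HubC→Y1→Port: bottleneck 4, flow now 11.
No augmenting path remains; maximum flow = 11.
By max-flow min-cut, the minimum cut capacity equals the max flow.
In the residual graph, reachable from Depot: {Depot, Jct1, HubB, Jct3}.
Min-cut edges: Depot→HubC (7), Jct3→Port (4); capacity 7 + 4 = 11.

11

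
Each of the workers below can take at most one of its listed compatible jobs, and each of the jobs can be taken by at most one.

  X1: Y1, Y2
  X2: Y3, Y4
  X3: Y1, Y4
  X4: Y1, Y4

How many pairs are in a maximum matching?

4

Unit-capacity flow: source→left, listed edges, right→sink; max matching = max flow.
Augmenting path X1→Y1 (+1); matched 1.
Augmenting path X2→Y3 (+1); matched 2.
Augmenting path X3→Y4 (+1); matched 3.
Augmenting path X4→Y1→X1→Y2 (+1); matched 4.
No augmenting path remains; maximum matching = 4.
König certificate: {X1, X2, X3, X4} is a vertex cover of size 4 (every listed pair touches it), so no matching can be larger.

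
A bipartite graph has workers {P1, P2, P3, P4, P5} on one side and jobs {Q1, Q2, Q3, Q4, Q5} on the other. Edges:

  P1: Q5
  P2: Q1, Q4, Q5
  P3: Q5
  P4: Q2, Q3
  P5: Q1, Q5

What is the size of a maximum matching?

4

Unit-capacity flow: source→left, listed edges, right→sink; max matching = max flow.
Augmenting path P1→Q5 (+1); matched 1.
Augmenting path P2→Q1 (+1); matched 2.
Augmenting path P4→Q2 (+1); matched 3.
Augmenting path P5→Q1→P2→Q4 (+1); matched 4.
No augmenting path remains; maximum matching = 4.
König certificate: {P2, P4, P5, Q5} is a vertex cover of size 4 (every listed pair touches it), so no matching can be larger.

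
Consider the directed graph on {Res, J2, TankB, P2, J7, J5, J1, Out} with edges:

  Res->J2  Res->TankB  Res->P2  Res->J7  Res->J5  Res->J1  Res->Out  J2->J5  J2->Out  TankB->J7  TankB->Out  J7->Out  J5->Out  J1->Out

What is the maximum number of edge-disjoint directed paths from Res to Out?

Assign every edge capacity 1; by Menger, the answer equals the max flow.
Path Res→Out (+1); total 1.
Path Res→J2→Out (+1); total 2.
Path Res→TankB→Out (+1); total 3.
Path Res→J7→Out (+1); total 4.
Path Res→J5→Out (+1); total 5.
Path Res→J1→Out (+1); total 6.
No residual Res→Out path; max flow = 6.
Certifying cut of size 6: {Res→J1, Res→J2, Res→J5, Res→J7, Res→Out, Res→TankB}.

6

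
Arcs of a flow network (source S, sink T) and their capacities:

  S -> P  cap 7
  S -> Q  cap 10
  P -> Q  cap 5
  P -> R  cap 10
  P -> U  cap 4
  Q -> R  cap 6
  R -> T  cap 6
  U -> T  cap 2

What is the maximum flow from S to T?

8

Augment S→P→R→T: bottleneck 6, flow now 6.
Augment S→P→U→T: bottleneck 1, flow now 7.
Augment S→Q→R→P→U→T: bottleneck 1, flow now 8. (uses reverse residual edge)
No augmenting path remains; maximum flow = 8.
In the residual graph, reachable from S: {S, P, Q, R, U}.
Min-cut edges: R→T (6), U→T (2); capacity 6 + 2 = 8.
This cut is saturated, so no flow can exceed 8.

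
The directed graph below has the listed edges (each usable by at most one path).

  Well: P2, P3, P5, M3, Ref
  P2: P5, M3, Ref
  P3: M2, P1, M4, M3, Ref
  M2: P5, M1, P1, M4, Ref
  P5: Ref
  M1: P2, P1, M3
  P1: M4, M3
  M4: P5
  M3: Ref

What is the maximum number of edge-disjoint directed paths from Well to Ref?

Assign every edge capacity 1; by Menger, the answer equals the max flow.
Path Well→Ref (+1); total 1.
Path Well→P2→Ref (+1); total 2.
Path Well→P3→Ref (+1); total 3.
Path Well→P5→Ref (+1); total 4.
Path Well→M3→Ref (+1); total 5.
No residual Well→Ref path; max flow = 5.
Certifying cut of size 5: {Well→M3, Well→P2, Well→P3, Well→P5, Well→Ref}.

5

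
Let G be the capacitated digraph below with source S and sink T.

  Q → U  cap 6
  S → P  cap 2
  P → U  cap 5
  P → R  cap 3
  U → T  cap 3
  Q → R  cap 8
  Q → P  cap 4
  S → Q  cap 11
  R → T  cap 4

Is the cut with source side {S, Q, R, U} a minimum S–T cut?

No — its capacity is 13, but the minimum cut has capacity 7.

Given cut capacity: 2 + 4 + 4 + 3 = 13.
Augment S→P→R→T: bottleneck 2, flow now 2.
Augment S→Q→R→T: bottleneck 2, flow now 4.
Augment S→Q→U→T: bottleneck 3, flow now 7.
No augmenting path remains; maximum flow = 7.
In the residual graph, reachable from S: {S, P, Q, R, U}.
Min-cut edges: R→T (4), U→T (3); capacity 4 + 3 = 7.
Cut capacity 13 exceeds the max flow 7, so it is not minimum.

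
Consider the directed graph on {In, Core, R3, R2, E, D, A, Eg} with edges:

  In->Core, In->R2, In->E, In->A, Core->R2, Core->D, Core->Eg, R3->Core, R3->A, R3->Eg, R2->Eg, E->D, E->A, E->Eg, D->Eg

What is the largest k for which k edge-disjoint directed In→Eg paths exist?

Assign every edge capacity 1; by Menger, the answer equals the max flow.
Path In→Core→Eg (+1); total 1.
Path In→R2→Eg (+1); total 2.
Path In→E→Eg (+1); total 3.
No residual In→Eg path; max flow = 3.
Certifying cut of size 3: {In→Core, In→E, In→R2}.

3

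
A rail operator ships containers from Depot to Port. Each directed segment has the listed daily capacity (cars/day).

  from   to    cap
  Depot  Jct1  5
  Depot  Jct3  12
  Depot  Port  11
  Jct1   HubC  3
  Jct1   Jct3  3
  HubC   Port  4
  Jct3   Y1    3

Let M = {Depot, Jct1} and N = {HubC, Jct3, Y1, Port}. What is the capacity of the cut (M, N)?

Edges leaving {Depot, Jct1}: Depot→Jct3 (12), Depot→Port (11), Jct1→HubC (3), Jct1→Jct3 (3).
Cut capacity = 12 + 11 + 3 + 3 = 29.

29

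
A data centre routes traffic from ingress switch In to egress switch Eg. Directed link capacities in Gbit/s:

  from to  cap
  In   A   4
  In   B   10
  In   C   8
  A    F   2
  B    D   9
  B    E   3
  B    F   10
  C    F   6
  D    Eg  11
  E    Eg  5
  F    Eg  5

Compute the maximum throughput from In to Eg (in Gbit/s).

Augment In→A→F→Eg: bottleneck 2, flow now 2.
Augment In→B→D→Eg: bottleneck 9, flow now 11.
Augment In→B→E→Eg: bottleneck 1, flow now 12.
Augment In→C→F→Eg: bottleneck 3, flow now 15.
No augmenting path remains; maximum flow = 15.
In the residual graph, reachable from In: {In, A, C, F}.
Min-cut edges: In→B (10), F→Eg (5); capacity 10 + 5 = 15.
This cut is saturated, so no flow can exceed 15.

15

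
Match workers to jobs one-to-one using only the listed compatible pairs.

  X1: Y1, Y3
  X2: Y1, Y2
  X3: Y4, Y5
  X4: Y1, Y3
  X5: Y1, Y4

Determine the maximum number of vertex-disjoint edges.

5

Unit-capacity flow: source→left, listed edges, right→sink; max matching = max flow.
Augmenting path X1→Y1 (+1); matched 1.
Augmenting path X2→Y2 (+1); matched 2.
Augmenting path X3→Y4 (+1); matched 3.
Augmenting path X4→Y3 (+1); matched 4.
Augmenting path X5→Y4→X3→Y5 (+1); matched 5.
No augmenting path remains; maximum matching = 5.
König certificate: {X1, X2, X3, X4, X5} is a vertex cover of size 5 (every listed pair touches it), so no matching can be larger.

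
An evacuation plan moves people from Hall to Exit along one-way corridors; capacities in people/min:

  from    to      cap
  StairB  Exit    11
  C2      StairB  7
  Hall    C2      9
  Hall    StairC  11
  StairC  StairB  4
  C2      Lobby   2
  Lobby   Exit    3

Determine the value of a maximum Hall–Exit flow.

13

Augment Hall→StairC→StairB→Exit: bottleneck 4, flow now 4.
Augment Hall→C2→Lobby→Exit: bottleneck 2, flow now 6.
Augment Hall→C2→StairB→Exit: bottleneck 7, flow now 13.
No augmenting path remains; maximum flow = 13.
In the residual graph, reachable from Hall: {Hall, StairC}.
Min-cut edges: Hall→C2 (9), StairC→StairB (4); capacity 9 + 4 = 13.
This cut is saturated, so no flow can exceed 13.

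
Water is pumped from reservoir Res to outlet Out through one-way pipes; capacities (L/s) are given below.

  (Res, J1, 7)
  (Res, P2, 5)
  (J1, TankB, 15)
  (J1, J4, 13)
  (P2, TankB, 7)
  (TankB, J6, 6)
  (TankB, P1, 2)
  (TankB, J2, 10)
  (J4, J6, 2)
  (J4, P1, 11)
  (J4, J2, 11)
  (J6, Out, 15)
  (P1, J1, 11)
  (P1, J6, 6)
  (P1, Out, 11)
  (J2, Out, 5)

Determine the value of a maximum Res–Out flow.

12

Augment Res→J1→TankB→J6→Out: bottleneck 6, flow now 6.
Augment Res→J1→TankB→P1→Out: bottleneck 1, flow now 7.
Augment Res→P2→TankB→P1→Out: bottleneck 1, flow now 8.
Augment Res→P2→TankB→J2→Out: bottleneck 4, flow now 12.
No augmenting path remains; maximum flow = 12.
In the residual graph, reachable from Res: {Res}.
Min-cut edges: Res→J1 (7), Res→P2 (5); capacity 7 + 5 = 12.
This cut is saturated, so no flow can exceed 12.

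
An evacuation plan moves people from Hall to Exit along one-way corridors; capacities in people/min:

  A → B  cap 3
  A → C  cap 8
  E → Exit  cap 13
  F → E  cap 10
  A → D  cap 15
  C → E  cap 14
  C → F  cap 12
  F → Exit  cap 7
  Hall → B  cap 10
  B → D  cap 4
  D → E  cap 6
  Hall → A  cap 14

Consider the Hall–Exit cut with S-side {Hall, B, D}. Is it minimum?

Given cut capacity: 14 + 6 = 20.
Augment Hall→A→C→E→Exit: bottleneck 8, flow now 8.
Augment Hall→A→D→E→Exit: bottleneck 5, flow now 13.
Augment Hall→A→D→E→C→F→Exit: bottleneck 1, flow now 14. (uses reverse residual edge)
No augmenting path remains; maximum flow = 14.
In the residual graph, reachable from Hall: {Hall, A, B, D}.
Min-cut edges: A→C (8), D→E (6); capacity 8 + 6 = 14.
Cut capacity 20 exceeds the max flow 14, so it is not minimum.

No — its capacity is 20, but the minimum cut has capacity 14.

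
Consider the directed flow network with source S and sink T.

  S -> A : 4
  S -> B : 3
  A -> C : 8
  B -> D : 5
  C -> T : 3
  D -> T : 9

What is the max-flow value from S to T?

6

Augment S→A→C→T: bottleneck 3, flow now 3.
Augment S→B→D→T: bottleneck 3, flow now 6.
No augmenting path remains; maximum flow = 6.
In the residual graph, reachable from S: {S, A, C}.
Min-cut edges: S→B (3), C→T (3); capacity 3 + 3 = 6.
This cut is saturated, so no flow can exceed 6.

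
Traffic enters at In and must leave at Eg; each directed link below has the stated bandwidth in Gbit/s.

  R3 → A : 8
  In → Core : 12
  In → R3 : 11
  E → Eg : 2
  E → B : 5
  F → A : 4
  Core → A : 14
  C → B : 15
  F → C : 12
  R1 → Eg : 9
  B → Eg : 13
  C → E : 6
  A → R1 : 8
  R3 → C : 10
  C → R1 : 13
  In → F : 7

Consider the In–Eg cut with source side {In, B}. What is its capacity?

Edges leaving {In, B}: In→F (7), In→R3 (11), In→Core (12), B→Eg (13).
Cut capacity = 7 + 11 + 12 + 13 = 43.

43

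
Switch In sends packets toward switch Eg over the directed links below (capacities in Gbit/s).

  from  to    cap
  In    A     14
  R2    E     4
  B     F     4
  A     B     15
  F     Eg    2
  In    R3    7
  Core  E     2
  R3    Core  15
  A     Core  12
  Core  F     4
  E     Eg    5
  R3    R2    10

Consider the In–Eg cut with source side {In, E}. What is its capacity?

Edges leaving {In, E}: In→A (14), In→R3 (7), E→Eg (5).
Cut capacity = 14 + 7 + 5 = 26.

26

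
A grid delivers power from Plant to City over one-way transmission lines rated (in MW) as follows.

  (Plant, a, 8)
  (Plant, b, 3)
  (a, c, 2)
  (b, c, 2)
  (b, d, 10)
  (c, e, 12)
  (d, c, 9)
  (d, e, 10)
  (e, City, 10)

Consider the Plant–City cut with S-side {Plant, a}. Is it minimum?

Given cut capacity: 3 + 2 = 5.
Augment Plant→a→c→e→City: bottleneck 2, flow now 2.
Augment Plant→b→c→e→City: bottleneck 2, flow now 4.
Augment Plant→b→d→e→City: bottleneck 1, flow now 5.
No augmenting path remains; maximum flow = 5.
Cut capacity 5 equals the max flow, so it is a minimum cut.

Yes — it is a minimum cut (capacity 5).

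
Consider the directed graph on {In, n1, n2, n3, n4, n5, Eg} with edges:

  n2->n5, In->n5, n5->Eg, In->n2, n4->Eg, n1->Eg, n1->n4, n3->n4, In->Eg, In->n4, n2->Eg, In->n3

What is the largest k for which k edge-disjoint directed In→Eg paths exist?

4

Assign every edge capacity 1; by Menger, the answer equals the max flow.
Path In→Eg (+1); total 1.
Path In→n2→Eg (+1); total 2.
Path In→n4→Eg (+1); total 3.
Path In→n5→Eg (+1); total 4.
No residual In→Eg path; max flow = 4.
Certifying cut of size 4: {In→Eg, In→n2, In→n5, n4→Eg}.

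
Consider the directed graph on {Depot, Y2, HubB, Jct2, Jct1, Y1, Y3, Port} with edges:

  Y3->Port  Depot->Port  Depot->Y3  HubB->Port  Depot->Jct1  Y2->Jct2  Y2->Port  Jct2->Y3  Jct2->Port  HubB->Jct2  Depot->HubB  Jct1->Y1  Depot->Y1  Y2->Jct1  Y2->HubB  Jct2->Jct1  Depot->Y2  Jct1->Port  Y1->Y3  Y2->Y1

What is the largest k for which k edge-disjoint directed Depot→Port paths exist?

Assign every edge capacity 1; by Menger, the answer equals the max flow.
Path Depot→Port (+1); total 1.
Path Depot→Y2→Port (+1); total 2.
Path Depot→HubB→Port (+1); total 3.
Path Depot→Jct1→Port (+1); total 4.
Path Depot→Y3→Port (+1); total 5.
No residual Depot→Port path; max flow = 5.
Certifying cut of size 5: {Depot→HubB, Depot→Jct1, Depot→Port, Depot→Y2, Y3→Port}.

5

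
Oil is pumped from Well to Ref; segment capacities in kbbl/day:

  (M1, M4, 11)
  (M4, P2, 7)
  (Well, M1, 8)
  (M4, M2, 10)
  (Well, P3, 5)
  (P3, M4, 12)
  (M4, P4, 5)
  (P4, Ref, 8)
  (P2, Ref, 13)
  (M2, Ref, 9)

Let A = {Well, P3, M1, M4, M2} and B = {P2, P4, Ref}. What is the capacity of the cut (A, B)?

Edges leaving {Well, P3, M1, M4, M2}: M4→P2 (7), M4→P4 (5), M2→Ref (9).
Cut capacity = 7 + 5 + 9 = 21.

21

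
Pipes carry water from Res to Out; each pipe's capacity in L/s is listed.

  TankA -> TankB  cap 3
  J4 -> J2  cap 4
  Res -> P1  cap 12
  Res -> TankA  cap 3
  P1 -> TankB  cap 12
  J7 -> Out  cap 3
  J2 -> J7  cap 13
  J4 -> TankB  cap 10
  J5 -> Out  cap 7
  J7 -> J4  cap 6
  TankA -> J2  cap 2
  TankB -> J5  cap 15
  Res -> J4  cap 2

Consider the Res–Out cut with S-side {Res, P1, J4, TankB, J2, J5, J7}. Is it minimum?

Given cut capacity: 3 + 7 + 3 = 13.
Augment Res→P1→TankB→J5→Out: bottleneck 7, flow now 7.
Augment Res→J4→J2→J7→Out: bottleneck 2, flow now 9.
Augment Res→TankA→J2→J7→Out: bottleneck 1, flow now 10.
No augmenting path remains; maximum flow = 10.
In the residual graph, reachable from Res: {Res, P1, J4, TankA, TankB, J2, J5, J7}.
Min-cut edges: J5→Out (7), J7→Out (3); capacity 7 + 3 = 10.
Cut capacity 13 exceeds the max flow 10, so it is not minimum.

No — its capacity is 13, but the minimum cut has capacity 10.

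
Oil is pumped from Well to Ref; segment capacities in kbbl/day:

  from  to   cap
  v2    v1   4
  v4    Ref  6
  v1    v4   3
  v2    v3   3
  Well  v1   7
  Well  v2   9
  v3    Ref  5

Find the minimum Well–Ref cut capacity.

6

Augment Well→v1→v4→Ref: bottleneck 3, flow now 3.
Augment Well→v2→v3→Ref: bottleneck 3, flow now 6.
No augmenting path remains; maximum flow = 6.
By max-flow min-cut, the minimum cut capacity equals the max flow.
In the residual graph, reachable from Well: {Well, v1, v2}.
Min-cut edges: v1→v4 (3), v2→v3 (3); capacity 3 + 3 = 6.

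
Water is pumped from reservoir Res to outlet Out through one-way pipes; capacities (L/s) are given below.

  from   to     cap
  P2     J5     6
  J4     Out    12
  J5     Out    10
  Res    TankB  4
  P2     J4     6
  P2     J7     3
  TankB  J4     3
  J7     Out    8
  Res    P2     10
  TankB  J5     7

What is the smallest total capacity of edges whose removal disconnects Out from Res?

14

Augment Res→P2→J7→Out: bottleneck 3, flow now 3.
Augment Res→P2→J5→Out: bottleneck 6, flow now 9.
Augment Res→P2→J4→Out: bottleneck 1, flow now 10.
Augment Res→TankB→J5→Out: bottleneck 4, flow now 14.
No augmenting path remains; maximum flow = 14.
By max-flow min-cut, the minimum cut capacity equals the max flow.
In the residual graph, reachable from Res: {Res}.
Min-cut edges: Res→P2 (10), Res→TankB (4); capacity 10 + 4 = 14.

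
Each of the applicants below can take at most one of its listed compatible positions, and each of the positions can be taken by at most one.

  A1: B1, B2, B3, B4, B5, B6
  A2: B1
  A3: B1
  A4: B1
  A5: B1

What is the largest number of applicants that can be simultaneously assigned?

Unit-capacity flow: source→left, listed edges, right→sink; max matching = max flow.
Augmenting path A1→B1 (+1); matched 1.
Augmenting path A2→B1→A1→B2 (+1); matched 2.
No augmenting path remains; maximum matching = 2.
König certificate: {A1, B1} is a vertex cover of size 2 (every listed pair touches it), so no matching can be larger.

2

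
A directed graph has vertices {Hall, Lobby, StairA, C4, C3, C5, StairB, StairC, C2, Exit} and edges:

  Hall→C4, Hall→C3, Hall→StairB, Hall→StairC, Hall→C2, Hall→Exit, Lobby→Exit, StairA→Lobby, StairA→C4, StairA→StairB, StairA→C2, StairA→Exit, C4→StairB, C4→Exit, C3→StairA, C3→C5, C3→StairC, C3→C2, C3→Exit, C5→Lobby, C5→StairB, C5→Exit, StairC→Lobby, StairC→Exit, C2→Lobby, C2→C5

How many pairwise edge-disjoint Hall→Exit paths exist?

Assign every edge capacity 1; by Menger, the answer equals the max flow.
Path Hall→Exit (+1); total 1.
Path Hall→C4→Exit (+1); total 2.
Path Hall→C3→Exit (+1); total 3.
Path Hall→StairC→Exit (+1); total 4.
Path Hall→C2→Lobby→Exit (+1); total 5.
No residual Hall→Exit path; max flow = 5.
Certifying cut of size 5: {Hall→C2, Hall→C3, Hall→C4, Hall→Exit, Hall→StairC}.

5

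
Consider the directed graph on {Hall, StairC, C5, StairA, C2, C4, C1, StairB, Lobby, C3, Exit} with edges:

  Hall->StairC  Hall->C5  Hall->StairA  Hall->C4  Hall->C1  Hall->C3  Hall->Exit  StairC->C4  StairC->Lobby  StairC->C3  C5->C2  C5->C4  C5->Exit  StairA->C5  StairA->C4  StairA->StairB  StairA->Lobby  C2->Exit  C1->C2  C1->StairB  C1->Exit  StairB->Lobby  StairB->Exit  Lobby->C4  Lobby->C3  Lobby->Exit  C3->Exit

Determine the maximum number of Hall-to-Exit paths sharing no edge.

6

Assign every edge capacity 1; by Menger, the answer equals the max flow.
Path Hall→Exit (+1); total 1.
Path Hall→C5→Exit (+1); total 2.
Path Hall→C1→Exit (+1); total 3.
Path Hall→C3→Exit (+1); total 4.
Path Hall→StairC→Lobby→Exit (+1); total 5.
Path Hall→StairA→StairB→Exit (+1); total 6.
No residual Hall→Exit path; max flow = 6.
Certifying cut of size 6: {Hall→C1, Hall→C3, Hall→C5, Hall→Exit, Hall→StairA, Hall→StairC}.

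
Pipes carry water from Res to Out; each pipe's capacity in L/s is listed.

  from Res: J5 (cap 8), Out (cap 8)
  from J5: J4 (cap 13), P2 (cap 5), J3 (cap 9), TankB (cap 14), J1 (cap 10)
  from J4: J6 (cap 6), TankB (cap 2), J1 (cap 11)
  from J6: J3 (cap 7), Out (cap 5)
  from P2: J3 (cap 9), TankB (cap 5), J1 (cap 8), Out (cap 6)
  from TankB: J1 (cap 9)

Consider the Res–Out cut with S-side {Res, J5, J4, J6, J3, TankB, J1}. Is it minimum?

Given cut capacity: 8 + 5 + 5 = 18.
Augment Res→Out: bottleneck 8, flow now 8.
Augment Res→J5→P2→Out: bottleneck 5, flow now 13.
Augment Res→J5→J4→J6→Out: bottleneck 3, flow now 16.
No augmenting path remains; maximum flow = 16.
In the residual graph, reachable from Res: {Res}.
Min-cut edges: Res→J5 (8), Res→Out (8); capacity 8 + 8 = 16.
Cut capacity 18 exceeds the max flow 16, so it is not minimum.

No — its capacity is 18, but the minimum cut has capacity 16.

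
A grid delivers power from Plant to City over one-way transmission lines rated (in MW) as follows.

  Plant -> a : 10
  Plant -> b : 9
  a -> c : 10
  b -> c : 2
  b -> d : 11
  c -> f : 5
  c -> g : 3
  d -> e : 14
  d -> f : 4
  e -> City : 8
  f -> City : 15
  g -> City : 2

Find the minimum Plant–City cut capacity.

Augment Plant→a→c→f→City: bottleneck 5, flow now 5.
Augment Plant→a→c→g→City: bottleneck 2, flow now 7.
Augment Plant→b→d→e→City: bottleneck 8, flow now 15.
Augment Plant→b→d→f→City: bottleneck 1, flow now 16.
No augmenting path remains; maximum flow = 16.
By max-flow min-cut, the minimum cut capacity equals the max flow.
In the residual graph, reachable from Plant: {Plant, a, c, g}.
Min-cut edges: Plant→b (9), c→f (5), g→City (2); capacity 9 + 5 + 2 = 16.

16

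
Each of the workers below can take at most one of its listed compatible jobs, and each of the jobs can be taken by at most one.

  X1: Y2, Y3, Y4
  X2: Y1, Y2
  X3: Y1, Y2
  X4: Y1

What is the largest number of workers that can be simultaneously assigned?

Unit-capacity flow: source→left, listed edges, right→sink; max matching = max flow.
Augmenting path X1→Y2 (+1); matched 1.
Augmenting path X2→Y1 (+1); matched 2.
Augmenting path X3→Y2→X1→Y3 (+1); matched 3.
No augmenting path remains; maximum matching = 3.
König certificate: {X1, Y1, Y2} is a vertex cover of size 3 (every listed pair touches it), so no matching can be larger.

3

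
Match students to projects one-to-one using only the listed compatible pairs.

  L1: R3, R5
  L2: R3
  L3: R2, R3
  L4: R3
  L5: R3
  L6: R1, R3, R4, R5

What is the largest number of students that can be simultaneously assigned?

4

Unit-capacity flow: source→left, listed edges, right→sink; max matching = max flow.
Augmenting path L1→R3 (+1); matched 1.
Augmenting path L3→R2 (+1); matched 2.
Augmenting path L6→R1 (+1); matched 3.
Augmenting path L2→R3→L1→R5 (+1); matched 4.
No augmenting path remains; maximum matching = 4.
König certificate: {L1, L3, L6, R3} is a vertex cover of size 4 (every listed pair touches it), so no matching can be larger.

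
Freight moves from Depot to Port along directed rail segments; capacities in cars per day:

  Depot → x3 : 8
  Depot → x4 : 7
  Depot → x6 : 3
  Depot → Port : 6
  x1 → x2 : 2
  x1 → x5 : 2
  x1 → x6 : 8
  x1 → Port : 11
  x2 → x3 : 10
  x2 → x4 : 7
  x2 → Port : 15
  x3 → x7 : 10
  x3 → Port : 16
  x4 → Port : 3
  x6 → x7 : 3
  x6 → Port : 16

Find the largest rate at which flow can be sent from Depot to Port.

Augment Depot→Port: bottleneck 6, flow now 6.
Augment Depot→x3→Port: bottleneck 8, flow now 14.
Augment Depot→x4→Port: bottleneck 3, flow now 17.
Augment Depot→x6→Port: bottleneck 3, flow now 20.
No augmenting path remains; maximum flow = 20.
In the residual graph, reachable from Depot: {Depot, x4}.
Min-cut edges: Depot→x3 (8), Depot→x6 (3), Depot→Port (6), x4→Port (3); capacity 8 + 3 + 6 + 3 = 20.
This cut is saturated, so no flow can exceed 20.

20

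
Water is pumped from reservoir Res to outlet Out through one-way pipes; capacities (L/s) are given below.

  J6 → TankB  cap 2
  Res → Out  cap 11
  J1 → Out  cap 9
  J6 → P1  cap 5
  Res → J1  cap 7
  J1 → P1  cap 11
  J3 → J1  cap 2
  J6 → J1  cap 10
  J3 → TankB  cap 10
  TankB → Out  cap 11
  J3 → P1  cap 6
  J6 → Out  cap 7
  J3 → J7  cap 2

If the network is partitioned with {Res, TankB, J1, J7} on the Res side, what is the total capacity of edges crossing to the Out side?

Edges leaving {Res, TankB, J1, J7}: Res→Out (11), TankB→Out (11), J1→P1 (11), J1→Out (9).
Cut capacity = 11 + 11 + 11 + 9 = 42.

42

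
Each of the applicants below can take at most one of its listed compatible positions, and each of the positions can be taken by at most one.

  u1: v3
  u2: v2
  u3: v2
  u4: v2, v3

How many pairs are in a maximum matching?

2

Unit-capacity flow: source→left, listed edges, right→sink; max matching = max flow.
Augmenting path u1→v3 (+1); matched 1.
Augmenting path u2→v2 (+1); matched 2.
No augmenting path remains; maximum matching = 2.
König certificate: {v2, v3} is a vertex cover of size 2 (every listed pair touches it), so no matching can be larger.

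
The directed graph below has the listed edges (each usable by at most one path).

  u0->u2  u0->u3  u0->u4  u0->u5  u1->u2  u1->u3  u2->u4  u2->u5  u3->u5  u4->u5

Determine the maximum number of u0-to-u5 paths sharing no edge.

Assign every edge capacity 1; by Menger, the answer equals the max flow.
Path u0→u5 (+1); total 1.
Path u0→u2→u5 (+1); total 2.
Path u0→u3→u5 (+1); total 3.
Path u0→u4→u5 (+1); total 4.
No residual u0→u5 path; max flow = 4.
Certifying cut of size 4: {u0→u2, u0→u3, u0→u4, u0→u5}.

4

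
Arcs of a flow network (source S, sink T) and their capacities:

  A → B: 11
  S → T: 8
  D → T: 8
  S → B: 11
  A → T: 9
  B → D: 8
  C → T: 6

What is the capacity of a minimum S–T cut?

Augment S→T: bottleneck 8, flow now 8.
Augment S→B→D→T: bottleneck 8, flow now 16.
No augmenting path remains; maximum flow = 16.
By max-flow min-cut, the minimum cut capacity equals the max flow.
In the residual graph, reachable from S: {S, B}.
Min-cut edges: S→T (8), B→D (8); capacity 8 + 8 = 16.

16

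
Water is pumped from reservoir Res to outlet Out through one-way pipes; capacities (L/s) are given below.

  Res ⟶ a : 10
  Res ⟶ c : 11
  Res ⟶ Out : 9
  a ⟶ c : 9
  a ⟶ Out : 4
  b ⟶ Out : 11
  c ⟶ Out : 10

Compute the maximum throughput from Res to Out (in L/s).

23

Augment Res→Out: bottleneck 9, flow now 9.
Augment Res→a→Out: bottleneck 4, flow now 13.
Augment Res→c→Out: bottleneck 10, flow now 23.
No augmenting path remains; maximum flow = 23.
In the residual graph, reachable from Res: {Res, a, c}.
Min-cut edges: Res→Out (9), a→Out (4), c→Out (10); capacity 9 + 4 + 10 = 23.
This cut is saturated, so no flow can exceed 23.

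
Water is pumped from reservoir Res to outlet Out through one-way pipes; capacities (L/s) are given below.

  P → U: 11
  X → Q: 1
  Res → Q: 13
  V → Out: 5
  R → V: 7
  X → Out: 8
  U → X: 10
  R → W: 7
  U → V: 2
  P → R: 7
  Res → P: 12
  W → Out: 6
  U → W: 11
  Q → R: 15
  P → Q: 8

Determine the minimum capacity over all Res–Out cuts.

19

Augment Res→P→R→V→Out: bottleneck 5, flow now 5.
Augment Res→P→R→W→Out: bottleneck 2, flow now 7.
Augment Res→P→U→W→Out: bottleneck 4, flow now 11.
Augment Res→P→U→X→Out: bottleneck 1, flow now 12.
Augment Res→Q→R→P→U→X→Out: bottleneck 6, flow now 18. (uses reverse residual edge)
Augment Res→Q→R→W→U→X→Out: bottleneck 1, flow now 19. (uses reverse residual edge)
No augmenting path remains; maximum flow = 19.
By max-flow min-cut, the minimum cut capacity equals the max flow.
In the residual graph, reachable from Res: {Res, P, Q, R, U, V, W, X}.
Min-cut edges: V→Out (5), W→Out (6), X→Out (8); capacity 5 + 6 + 8 = 19.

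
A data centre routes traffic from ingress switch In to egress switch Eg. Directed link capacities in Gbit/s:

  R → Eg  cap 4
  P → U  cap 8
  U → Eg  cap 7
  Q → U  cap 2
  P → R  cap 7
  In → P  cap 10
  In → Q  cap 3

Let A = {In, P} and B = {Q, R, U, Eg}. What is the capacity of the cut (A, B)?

Edges leaving {In, P}: In→Q (3), P→R (7), P→U (8).
Cut capacity = 3 + 7 + 8 = 18.

18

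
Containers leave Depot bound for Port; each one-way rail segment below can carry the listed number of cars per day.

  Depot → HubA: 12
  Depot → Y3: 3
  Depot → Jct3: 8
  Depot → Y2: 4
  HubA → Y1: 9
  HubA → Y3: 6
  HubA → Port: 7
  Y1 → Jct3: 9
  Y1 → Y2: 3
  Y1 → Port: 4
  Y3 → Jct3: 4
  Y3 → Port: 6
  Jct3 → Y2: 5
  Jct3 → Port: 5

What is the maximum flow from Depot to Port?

Augment Depot→HubA→Port: bottleneck 7, flow now 7.
Augment Depot→Y3→Port: bottleneck 3, flow now 10.
Augment Depot→Jct3→Port: bottleneck 5, flow now 15.
Augment Depot→HubA→Y1→Port: bottleneck 4, flow now 19.
Augment Depot→HubA→Y3→Port: bottleneck 1, flow now 20.
No augmenting path remains; maximum flow = 20.
In the residual graph, reachable from Depot: {Depot, Jct3, Y2}.
Min-cut edges: Depot→HubA (12), Depot→Y3 (3), Jct3→Port (5); capacity 12 + 3 + 5 = 20.
This cut is saturated, so no flow can exceed 20.

20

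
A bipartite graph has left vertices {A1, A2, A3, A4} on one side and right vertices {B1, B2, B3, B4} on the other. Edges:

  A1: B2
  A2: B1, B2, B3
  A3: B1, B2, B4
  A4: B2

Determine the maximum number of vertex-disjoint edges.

3

Unit-capacity flow: source→left, listed edges, right→sink; max matching = max flow.
Augmenting path A1→B2 (+1); matched 1.
Augmenting path A2→B1 (+1); matched 2.
Augmenting path A3→B4 (+1); matched 3.
No augmenting path remains; maximum matching = 3.
König certificate: {A2, A3, B2} is a vertex cover of size 3 (every listed pair touches it), so no matching can be larger.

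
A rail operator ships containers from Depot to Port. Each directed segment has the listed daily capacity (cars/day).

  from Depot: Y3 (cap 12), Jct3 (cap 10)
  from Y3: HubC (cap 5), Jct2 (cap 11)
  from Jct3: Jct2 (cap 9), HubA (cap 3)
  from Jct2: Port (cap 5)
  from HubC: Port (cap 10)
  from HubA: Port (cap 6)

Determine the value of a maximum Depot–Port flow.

Augment Depot→Y3→Jct2→Port: bottleneck 5, flow now 5.
Augment Depot→Y3→HubC→Port: bottleneck 5, flow now 10.
Augment Depot→Jct3→HubA→Port: bottleneck 3, flow now 13.
No augmenting path remains; maximum flow = 13.
In the residual graph, reachable from Depot: {Depot, Y3, Jct3, Jct2}.
Min-cut edges: Y3→HubC (5), Jct3→HubA (3), Jct2→Port (5); capacity 5 + 3 + 5 = 13.
This cut is saturated, so no flow can exceed 13.

13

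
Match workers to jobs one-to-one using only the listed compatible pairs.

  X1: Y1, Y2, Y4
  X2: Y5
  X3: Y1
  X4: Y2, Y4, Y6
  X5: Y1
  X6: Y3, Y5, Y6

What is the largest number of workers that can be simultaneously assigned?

5

Unit-capacity flow: source→left, listed edges, right→sink; max matching = max flow.
Augmenting path X1→Y1 (+1); matched 1.
Augmenting path X2→Y5 (+1); matched 2.
Augmenting path X4→Y2 (+1); matched 3.
Augmenting path X6→Y3 (+1); matched 4.
Augmenting path X3→Y1→X1→Y4 (+1); matched 5.
No augmenting path remains; maximum matching = 5.
König certificate: {X1, X2, X4, X6, Y1} is a vertex cover of size 5 (every listed pair touches it), so no matching can be larger.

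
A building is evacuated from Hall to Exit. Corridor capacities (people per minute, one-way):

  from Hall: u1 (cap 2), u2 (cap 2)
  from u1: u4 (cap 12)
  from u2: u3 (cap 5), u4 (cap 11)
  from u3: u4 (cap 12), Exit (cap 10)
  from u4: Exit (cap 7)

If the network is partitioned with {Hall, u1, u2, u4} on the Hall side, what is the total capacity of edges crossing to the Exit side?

12

Edges leaving {Hall, u1, u2, u4}: u2→u3 (5), u4→Exit (7).
Cut capacity = 5 + 7 = 12.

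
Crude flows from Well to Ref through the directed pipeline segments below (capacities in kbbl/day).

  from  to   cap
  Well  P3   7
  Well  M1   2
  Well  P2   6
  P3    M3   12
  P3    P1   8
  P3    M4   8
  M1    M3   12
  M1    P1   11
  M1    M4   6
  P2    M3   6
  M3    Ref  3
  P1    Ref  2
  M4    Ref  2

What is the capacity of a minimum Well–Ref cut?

Augment Well→P3→M3→Ref: bottleneck 3, flow now 3.
Augment Well→P3→P1→Ref: bottleneck 2, flow now 5.
Augment Well→P3→M4→Ref: bottleneck 2, flow now 7.
No augmenting path remains; maximum flow = 7.
By max-flow min-cut, the minimum cut capacity equals the max flow.
In the residual graph, reachable from Well: {Well, P3, M1, P2, M3, P1, M4}.
Min-cut edges: M3→Ref (3), P1→Ref (2), M4→Ref (2); capacity 3 + 2 + 2 = 7.

7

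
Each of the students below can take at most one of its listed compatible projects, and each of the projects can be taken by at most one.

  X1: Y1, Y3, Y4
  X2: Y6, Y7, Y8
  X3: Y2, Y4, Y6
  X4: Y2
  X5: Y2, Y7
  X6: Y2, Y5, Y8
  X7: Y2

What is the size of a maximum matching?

Unit-capacity flow: source→left, listed edges, right→sink; max matching = max flow.
Augmenting path X1→Y1 (+1); matched 1.
Augmenting path X2→Y6 (+1); matched 2.
Augmenting path X3→Y2 (+1); matched 3.
Augmenting path X5→Y7 (+1); matched 4.
Augmenting path X6→Y5 (+1); matched 5.
Augmenting path X4→Y2→X3→Y4 (+1); matched 6.
No augmenting path remains; maximum matching = 6.
König certificate: {X1, X2, X3, X5, X6, Y2} is a vertex cover of size 6 (every listed pair touches it), so no matching can be larger.

6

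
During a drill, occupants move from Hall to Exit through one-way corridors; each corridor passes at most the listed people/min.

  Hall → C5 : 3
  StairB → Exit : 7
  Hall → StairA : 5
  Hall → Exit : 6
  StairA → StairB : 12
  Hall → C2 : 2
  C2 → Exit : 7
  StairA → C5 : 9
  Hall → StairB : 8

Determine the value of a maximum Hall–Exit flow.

Augment Hall→Exit: bottleneck 6, flow now 6.
Augment Hall→C2→Exit: bottleneck 2, flow now 8.
Augment Hall→StairB→Exit: bottleneck 7, flow now 15.
No augmenting path remains; maximum flow = 15.
In the residual graph, reachable from Hall: {Hall, StairA, C5, StairB}.
Min-cut edges: Hall→C2 (2), Hall→Exit (6), StairB→Exit (7); capacity 2 + 6 + 7 = 15.
This cut is saturated, so no flow can exceed 15.

15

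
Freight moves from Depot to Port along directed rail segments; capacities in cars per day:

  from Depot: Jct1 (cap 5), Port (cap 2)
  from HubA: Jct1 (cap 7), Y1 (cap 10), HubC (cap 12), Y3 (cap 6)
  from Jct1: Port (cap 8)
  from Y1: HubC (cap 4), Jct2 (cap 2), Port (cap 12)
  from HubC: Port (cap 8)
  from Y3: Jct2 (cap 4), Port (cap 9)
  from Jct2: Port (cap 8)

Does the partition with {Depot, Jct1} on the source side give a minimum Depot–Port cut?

Given cut capacity: 2 + 8 = 10.
Augment Depot→Port: bottleneck 2, flow now 2.
Augment Depot→Jct1→Port: bottleneck 5, flow now 7.
No augmenting path remains; maximum flow = 7.
In the residual graph, reachable from Depot: {Depot}.
Min-cut edges: Depot→Jct1 (5), Depot→Port (2); capacity 5 + 2 = 7.
Cut capacity 10 exceeds the max flow 7, so it is not minimum.

No — its capacity is 10, but the minimum cut has capacity 7.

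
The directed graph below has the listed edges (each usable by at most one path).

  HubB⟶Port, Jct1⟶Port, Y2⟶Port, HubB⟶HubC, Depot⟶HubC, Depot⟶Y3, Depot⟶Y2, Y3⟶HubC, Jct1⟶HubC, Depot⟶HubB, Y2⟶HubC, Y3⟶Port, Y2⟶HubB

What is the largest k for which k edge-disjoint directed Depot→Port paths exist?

3

Assign every edge capacity 1; by Menger, the answer equals the max flow.
Path Depot→Y2→Port (+1); total 1.
Path Depot→Y3→Port (+1); total 2.
Path Depot→HubB→Port (+1); total 3.
No residual Depot→Port path; max flow = 3.
Certifying cut of size 3: {Depot→HubB, Depot→Y2, Depot→Y3}.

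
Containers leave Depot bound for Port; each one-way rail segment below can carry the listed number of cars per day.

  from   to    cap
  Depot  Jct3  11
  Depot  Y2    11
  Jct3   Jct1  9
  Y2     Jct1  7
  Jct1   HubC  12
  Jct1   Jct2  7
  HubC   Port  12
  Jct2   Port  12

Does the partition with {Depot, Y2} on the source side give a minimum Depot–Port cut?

Given cut capacity: 11 + 7 = 18.
Augment Depot→Jct3→Jct1→HubC→Port: bottleneck 9, flow now 9.
Augment Depot→Y2→Jct1→HubC→Port: bottleneck 3, flow now 12.
Augment Depot→Y2→Jct1→Jct2→Port: bottleneck 4, flow now 16.
No augmenting path remains; maximum flow = 16.
In the residual graph, reachable from Depot: {Depot, Jct3, Y2}.
Min-cut edges: Jct3→Jct1 (9), Y2→Jct1 (7); capacity 9 + 7 = 16.
Cut capacity 18 exceeds the max flow 16, so it is not minimum.

No — its capacity is 18, but the minimum cut has capacity 16.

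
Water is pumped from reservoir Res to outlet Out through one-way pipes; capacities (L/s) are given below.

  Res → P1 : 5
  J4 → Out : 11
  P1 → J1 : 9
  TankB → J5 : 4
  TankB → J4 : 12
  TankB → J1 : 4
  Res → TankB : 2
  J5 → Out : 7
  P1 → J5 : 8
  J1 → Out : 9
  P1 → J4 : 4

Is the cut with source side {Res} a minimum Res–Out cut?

Given cut capacity: 5 + 2 = 7.
Augment Res→P1→J4→Out: bottleneck 4, flow now 4.
Augment Res→P1→J5→Out: bottleneck 1, flow now 5.
Augment Res→TankB→J4→Out: bottleneck 2, flow now 7.
No augmenting path remains; maximum flow = 7.
Cut capacity 7 equals the max flow, so it is a minimum cut.

Yes — it is a minimum cut (capacity 7).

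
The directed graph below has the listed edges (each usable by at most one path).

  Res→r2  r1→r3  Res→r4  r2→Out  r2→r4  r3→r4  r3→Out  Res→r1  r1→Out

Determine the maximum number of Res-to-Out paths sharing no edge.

2

Assign every edge capacity 1; by Menger, the answer equals the max flow.
Path Res→r1→Out (+1); total 1.
Path Res→r2→Out (+1); total 2.
No residual Res→Out path; max flow = 2.
Certifying cut of size 2: {Res→r1, Res→r2}.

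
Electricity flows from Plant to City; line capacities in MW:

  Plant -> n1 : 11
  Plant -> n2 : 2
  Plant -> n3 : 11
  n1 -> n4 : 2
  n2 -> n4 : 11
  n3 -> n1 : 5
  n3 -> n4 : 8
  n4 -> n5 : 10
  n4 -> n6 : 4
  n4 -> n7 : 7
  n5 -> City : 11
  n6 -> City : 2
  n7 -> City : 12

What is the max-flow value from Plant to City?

Augment Plant→n1→n4→n5→City: bottleneck 2, flow now 2.
Augment Plant→n2→n4→n5→City: bottleneck 2, flow now 4.
Augment Plant→n3→n4→n5→City: bottleneck 6, flow now 10.
Augment Plant→n3→n4→n6→City: bottleneck 2, flow now 12.
No augmenting path remains; maximum flow = 12.
In the residual graph, reachable from Plant: {Plant, n1, n3}.
Min-cut edges: Plant→n2 (2), n1→n4 (2), n3→n4 (8); capacity 2 + 2 + 8 = 12.
This cut is saturated, so no flow can exceed 12.

12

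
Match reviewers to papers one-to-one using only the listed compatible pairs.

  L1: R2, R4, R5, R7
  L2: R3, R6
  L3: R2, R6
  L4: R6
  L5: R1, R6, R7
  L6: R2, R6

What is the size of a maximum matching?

Unit-capacity flow: source→left, listed edges, right→sink; max matching = max flow.
Augmenting path L1→R2 (+1); matched 1.
Augmenting path L2→R3 (+1); matched 2.
Augmenting path L3→R6 (+1); matched 3.
Augmenting path L5→R1 (+1); matched 4.
Augmenting path L6→R2→L1→R4 (+1); matched 5.
No augmenting path remains; maximum matching = 5.
König certificate: {L1, L2, L5, R2, R6} is a vertex cover of size 5 (every listed pair touches it), so no matching can be larger.

5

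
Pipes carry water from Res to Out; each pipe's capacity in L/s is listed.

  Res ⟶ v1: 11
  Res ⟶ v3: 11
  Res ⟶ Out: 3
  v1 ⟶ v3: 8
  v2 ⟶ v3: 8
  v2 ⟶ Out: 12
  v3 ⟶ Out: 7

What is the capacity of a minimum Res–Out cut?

Augment Res→Out: bottleneck 3, flow now 3.
Augment Res→v3→Out: bottleneck 7, flow now 10.
No augmenting path remains; maximum flow = 10.
By max-flow min-cut, the minimum cut capacity equals the max flow.
In the residual graph, reachable from Res: {Res, v1, v3}.
Min-cut edges: Res→Out (3), v3→Out (7); capacity 3 + 7 = 10.

10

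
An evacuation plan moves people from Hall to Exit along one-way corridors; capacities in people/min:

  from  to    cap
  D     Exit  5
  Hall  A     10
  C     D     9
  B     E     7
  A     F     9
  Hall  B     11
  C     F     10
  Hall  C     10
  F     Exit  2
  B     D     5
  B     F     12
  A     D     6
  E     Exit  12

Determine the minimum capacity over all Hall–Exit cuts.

Augment Hall→A→D→Exit: bottleneck 5, flow now 5.
Augment Hall→A→F→Exit: bottleneck 2, flow now 7.
Augment Hall→B→E→Exit: bottleneck 7, flow now 14.
No augmenting path remains; maximum flow = 14.
By max-flow min-cut, the minimum cut capacity equals the max flow.
In the residual graph, reachable from Hall: {Hall, A, B, C, D, F}.
Min-cut edges: B→E (7), D→Exit (5), F→Exit (2); capacity 7 + 5 + 2 = 14.

14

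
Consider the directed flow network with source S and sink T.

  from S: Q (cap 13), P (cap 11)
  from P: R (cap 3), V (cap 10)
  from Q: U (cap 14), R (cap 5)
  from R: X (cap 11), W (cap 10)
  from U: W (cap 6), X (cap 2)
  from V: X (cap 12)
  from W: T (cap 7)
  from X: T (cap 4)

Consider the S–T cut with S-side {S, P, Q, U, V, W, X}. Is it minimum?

No — its capacity is 19, but the minimum cut has capacity 11.

Given cut capacity: 3 + 5 + 7 + 4 = 19.
Augment S→P→R→W→T: bottleneck 3, flow now 3.
Augment S→P→V→X→T: bottleneck 4, flow now 7.
Augment S→Q→R→W→T: bottleneck 4, flow now 11.
No augmenting path remains; maximum flow = 11.
In the residual graph, reachable from S: {S, P, Q, R, U, V, W, X}.
Min-cut edges: W→T (7), X→T (4); capacity 7 + 4 = 11.
Cut capacity 19 exceeds the max flow 11, so it is not minimum.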